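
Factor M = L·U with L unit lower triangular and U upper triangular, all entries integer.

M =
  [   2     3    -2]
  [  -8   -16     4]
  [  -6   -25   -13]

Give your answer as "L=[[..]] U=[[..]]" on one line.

L=[[1,0,0],[-4,1,0],[-3,4,1]] U=[[2,3,-2],[0,-4,-4],[0,0,-3]]

  R1 -= -4·R0 → [0,-4,-4]
  R2 -= -3·R0 → [0,-16,-19]
  R2 -= 4·R1 → [0,0,-3]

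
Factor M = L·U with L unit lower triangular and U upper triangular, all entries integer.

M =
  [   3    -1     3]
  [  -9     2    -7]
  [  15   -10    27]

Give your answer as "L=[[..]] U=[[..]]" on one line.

  r1 -= -3·r0 → [0,-1,2]
  r2 -= 5·r0 → [0,-5,12]
  r2 -= 5·r1 → [0,0,2]

L=[[1,0,0],[-3,1,0],[5,5,1]] U=[[3,-1,3],[0,-1,2],[0,0,2]]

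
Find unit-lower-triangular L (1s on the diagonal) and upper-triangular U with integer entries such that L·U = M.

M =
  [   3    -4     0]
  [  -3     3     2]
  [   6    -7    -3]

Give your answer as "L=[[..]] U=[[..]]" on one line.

L=[[1,0,0],[-1,1,0],[2,-1,1]] U=[[3,-4,0],[0,-1,2],[0,0,-1]]

  row1 -= -1·row0 → [0,-1,2]
  row2 -= 2·row0 → [0,1,-3]
  row2 -= -1·row1 → [0,0,-1]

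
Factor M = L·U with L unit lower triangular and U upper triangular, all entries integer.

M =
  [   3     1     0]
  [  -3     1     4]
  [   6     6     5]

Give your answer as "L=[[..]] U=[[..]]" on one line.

  r1 -= -1·r0 → [0,2,4]
  r2 -= 2·r0 → [0,4,5]
  r2 -= 2·r1 → [0,0,-3]

L=[[1,0,0],[-1,1,0],[2,2,1]] U=[[3,1,0],[0,2,4],[0,0,-3]]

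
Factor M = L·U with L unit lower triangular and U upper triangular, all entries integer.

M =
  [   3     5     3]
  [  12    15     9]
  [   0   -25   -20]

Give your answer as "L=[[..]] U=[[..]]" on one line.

  R1 -= 4·R0 → [0,-5,-3]
  R2 -= 0·R0 → [0,-25,-20]
  R2 -= 5·R1 → [0,0,-5]

L=[[1,0,0],[4,1,0],[0,5,1]] U=[[3,5,3],[0,-5,-3],[0,0,-5]]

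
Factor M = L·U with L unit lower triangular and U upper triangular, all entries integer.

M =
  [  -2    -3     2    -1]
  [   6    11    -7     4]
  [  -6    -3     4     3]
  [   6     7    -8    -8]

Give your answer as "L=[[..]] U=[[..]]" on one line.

L=[[1,0,0,0],[-3,1,0,0],[3,3,1,0],[-3,-1,-3,1]] U=[[-2,-3,2,-1],[0,2,-1,1],[0,0,1,3],[0,0,0,-1]]

  r1 -= -3·r0 → [0,2,-1,1]
  r2 -= 3·r0 → [0,6,-2,6]
  r3 -= -3·r0 → [0,-2,-2,-11]
  r2 -= 3·r1 → [0,0,1,3]
  r3 -= -1·r1 → [0,0,-3,-10]
  r3 -= -3·r2 → [0,0,0,-1]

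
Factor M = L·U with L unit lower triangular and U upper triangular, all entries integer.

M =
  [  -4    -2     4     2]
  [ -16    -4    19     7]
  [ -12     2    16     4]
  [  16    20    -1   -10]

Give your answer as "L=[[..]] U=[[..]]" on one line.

L=[[1,0,0,0],[4,1,0,0],[3,2,1,0],[-4,3,-3,1]] U=[[-4,-2,4,2],[0,4,3,-1],[0,0,-2,0],[0,0,0,1]]

  R1 -= 4·R0 → [0,4,3,-1]
  R2 -= 3·R0 → [0,8,4,-2]
  R3 -= -4·R0 → [0,12,15,-2]
  R2 -= 2·R1 → [0,0,-2,0]
  R3 -= 3·R1 → [0,0,6,1]
  R3 -= -3·R2 → [0,0,0,1]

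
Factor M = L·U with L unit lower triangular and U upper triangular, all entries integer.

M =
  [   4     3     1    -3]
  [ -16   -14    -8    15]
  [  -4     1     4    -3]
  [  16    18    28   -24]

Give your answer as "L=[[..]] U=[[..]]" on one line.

  R1 -= -4·R0 → [0,-2,-4,3]
  R2 -= -1·R0 → [0,4,5,-6]
  R3 -= 4·R0 → [0,6,24,-12]
  R2 -= -2·R1 → [0,0,-3,0]
  R3 -= -3·R1 → [0,0,12,-3]
  R3 -= -4·R2 → [0,0,0,-3]

L=[[1,0,0,0],[-4,1,0,0],[-1,-2,1,0],[4,-3,-4,1]] U=[[4,3,1,-3],[0,-2,-4,3],[0,0,-3,0],[0,0,0,-3]]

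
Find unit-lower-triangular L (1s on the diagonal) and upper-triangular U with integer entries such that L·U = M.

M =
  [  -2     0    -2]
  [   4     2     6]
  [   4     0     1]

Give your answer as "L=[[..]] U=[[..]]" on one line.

L=[[1,0,0],[-2,1,0],[-2,0,1]] U=[[-2,0,-2],[0,2,2],[0,0,-3]]

  R1 -= -2·R0 → [0,2,2]
  R2 -= -2·R0 → [0,0,-3]
  R2 -= 0·R1 → [0,0,-3]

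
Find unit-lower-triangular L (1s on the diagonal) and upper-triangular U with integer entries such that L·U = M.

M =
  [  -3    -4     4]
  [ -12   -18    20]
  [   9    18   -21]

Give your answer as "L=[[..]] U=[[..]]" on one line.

L=[[1,0,0],[4,1,0],[-3,-3,1]] U=[[-3,-4,4],[0,-2,4],[0,0,3]]

  R1 -= 4·R0 → [0,-2,4]
  R2 -= -3·R0 → [0,6,-9]
  R2 -= -3·R1 → [0,0,3]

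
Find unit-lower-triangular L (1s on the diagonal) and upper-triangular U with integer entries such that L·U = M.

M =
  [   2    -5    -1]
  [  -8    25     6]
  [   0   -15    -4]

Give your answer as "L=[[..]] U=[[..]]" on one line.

  row1 -= -4·row0 → [0,5,2]
  row2 -= 0·row0 → [0,-15,-4]
  row2 -= -3·row1 → [0,0,2]

L=[[1,0,0],[-4,1,0],[0,-3,1]] U=[[2,-5,-1],[0,5,2],[0,0,2]]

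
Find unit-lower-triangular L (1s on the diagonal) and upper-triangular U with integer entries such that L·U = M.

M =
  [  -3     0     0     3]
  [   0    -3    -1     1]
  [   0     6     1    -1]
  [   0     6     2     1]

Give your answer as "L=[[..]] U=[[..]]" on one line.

L=[[1,0,0,0],[0,1,0,0],[0,-2,1,0],[0,-2,0,1]] U=[[-3,0,0,3],[0,-3,-1,1],[0,0,-1,1],[0,0,0,3]]

  r1 -= 0·r0 → [0,-3,-1,1]
  r2 -= 0·r0 → [0,6,1,-1]
  r3 -= 0·r0 → [0,6,2,1]
  r2 -= -2·r1 → [0,0,-1,1]
  r3 -= -2·r1 → [0,0,0,3]
  r3 -= 0·r2 → [0,0,0,3]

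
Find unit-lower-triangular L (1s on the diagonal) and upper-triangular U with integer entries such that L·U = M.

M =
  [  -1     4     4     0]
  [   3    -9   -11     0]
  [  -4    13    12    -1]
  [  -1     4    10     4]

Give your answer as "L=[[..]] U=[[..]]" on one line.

L=[[1,0,0,0],[-3,1,0,0],[4,-1,1,0],[1,0,-2,1]] U=[[-1,4,4,0],[0,3,1,0],[0,0,-3,-1],[0,0,0,2]]

  r1 -= -3·r0 → [0,3,1,0]
  r2 -= 4·r0 → [0,-3,-4,-1]
  r3 -= 1·r0 → [0,0,6,4]
  r2 -= -1·r1 → [0,0,-3,-1]
  r3 -= 0·r1 → [0,0,6,4]
  r3 -= -2·r2 → [0,0,0,2]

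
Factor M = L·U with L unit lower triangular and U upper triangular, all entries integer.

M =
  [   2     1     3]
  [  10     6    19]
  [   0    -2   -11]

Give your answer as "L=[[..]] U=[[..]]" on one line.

  r1 -= 5·r0 → [0,1,4]
  r2 -= 0·r0 → [0,-2,-11]
  r2 -= -2·r1 → [0,0,-3]

L=[[1,0,0],[5,1,0],[0,-2,1]] U=[[2,1,3],[0,1,4],[0,0,-3]]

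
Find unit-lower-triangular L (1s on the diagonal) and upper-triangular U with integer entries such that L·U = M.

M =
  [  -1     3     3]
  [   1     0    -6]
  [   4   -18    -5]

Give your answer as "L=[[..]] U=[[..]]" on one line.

  R1 -= -1·R0 → [0,3,-3]
  R2 -= -4·R0 → [0,-6,7]
  R2 -= -2·R1 → [0,0,1]

L=[[1,0,0],[-1,1,0],[-4,-2,1]] U=[[-1,3,3],[0,3,-3],[0,0,1]]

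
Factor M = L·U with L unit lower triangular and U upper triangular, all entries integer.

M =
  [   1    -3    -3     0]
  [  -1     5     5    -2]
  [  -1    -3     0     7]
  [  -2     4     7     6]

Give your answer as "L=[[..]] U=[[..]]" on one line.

L=[[1,0,0,0],[-1,1,0,0],[-1,-3,1,0],[-2,-1,1,1]] U=[[1,-3,-3,0],[0,2,2,-2],[0,0,3,1],[0,0,0,3]]

  R1 -= -1·R0 → [0,2,2,-2]
  R2 -= -1·R0 → [0,-6,-3,7]
  R3 -= -2·R0 → [0,-2,1,6]
  R2 -= -3·R1 → [0,0,3,1]
  R3 -= -1·R1 → [0,0,3,4]
  R3 -= 1·R2 → [0,0,0,3]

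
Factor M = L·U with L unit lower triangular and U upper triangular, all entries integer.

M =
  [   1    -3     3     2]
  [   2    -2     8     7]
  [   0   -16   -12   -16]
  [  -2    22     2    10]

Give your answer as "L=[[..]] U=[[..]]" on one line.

  R1 -= 2·R0 → [0,4,2,3]
  R2 -= 0·R0 → [0,-16,-12,-16]
  R3 -= -2·R0 → [0,16,8,14]
  R2 -= -4·R1 → [0,0,-4,-4]
  R3 -= 4·R1 → [0,0,0,2]
  R3 -= 0·R2 → [0,0,0,2]

L=[[1,0,0,0],[2,1,0,0],[0,-4,1,0],[-2,4,0,1]] U=[[1,-3,3,2],[0,4,2,3],[0,0,-4,-4],[0,0,0,2]]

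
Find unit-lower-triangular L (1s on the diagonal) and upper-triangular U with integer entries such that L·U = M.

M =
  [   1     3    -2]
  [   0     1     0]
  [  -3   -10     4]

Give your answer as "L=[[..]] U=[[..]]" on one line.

  r1 -= 0·r0 → [0,1,0]
  r2 -= -3·r0 → [0,-1,-2]
  r2 -= -1·r1 → [0,0,-2]

L=[[1,0,0],[0,1,0],[-3,-1,1]] U=[[1,3,-2],[0,1,0],[0,0,-2]]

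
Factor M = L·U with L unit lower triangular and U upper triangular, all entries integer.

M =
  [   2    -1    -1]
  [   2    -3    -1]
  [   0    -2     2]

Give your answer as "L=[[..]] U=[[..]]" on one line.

  r1 -= 1·r0 → [0,-2,0]
  r2 -= 0·r0 → [0,-2,2]
  r2 -= 1·r1 → [0,0,2]

L=[[1,0,0],[1,1,0],[0,1,1]] U=[[2,-1,-1],[0,-2,0],[0,0,2]]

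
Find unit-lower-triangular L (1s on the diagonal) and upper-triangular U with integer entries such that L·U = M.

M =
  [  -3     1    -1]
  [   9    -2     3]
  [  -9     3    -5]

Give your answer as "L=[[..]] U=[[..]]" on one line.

  row1 -= -3·row0 → [0,1,0]
  row2 -= 3·row0 → [0,0,-2]
  row2 -= 0·row1 → [0,0,-2]

L=[[1,0,0],[-3,1,0],[3,0,1]] U=[[-3,1,-1],[0,1,0],[0,0,-2]]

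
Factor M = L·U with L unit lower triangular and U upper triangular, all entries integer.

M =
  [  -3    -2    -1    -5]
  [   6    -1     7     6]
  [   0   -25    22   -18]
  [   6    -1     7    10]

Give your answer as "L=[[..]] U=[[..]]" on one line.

L=[[1,0,0,0],[-2,1,0,0],[0,5,1,0],[-2,1,0,1]] U=[[-3,-2,-1,-5],[0,-5,5,-4],[0,0,-3,2],[0,0,0,4]]

  row1 -= -2·row0 → [0,-5,5,-4]
  row2 -= 0·row0 → [0,-25,22,-18]
  row3 -= -2·row0 → [0,-5,5,0]
  row2 -= 5·row1 → [0,0,-3,2]
  row3 -= 1·row1 → [0,0,0,4]
  row3 -= 0·row2 → [0,0,0,4]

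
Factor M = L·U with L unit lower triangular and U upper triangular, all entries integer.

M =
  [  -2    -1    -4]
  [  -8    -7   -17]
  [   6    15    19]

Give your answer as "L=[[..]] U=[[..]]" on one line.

  row1 -= 4·row0 → [0,-3,-1]
  row2 -= -3·row0 → [0,12,7]
  row2 -= -4·row1 → [0,0,3]

L=[[1,0,0],[4,1,0],[-3,-4,1]] U=[[-2,-1,-4],[0,-3,-1],[0,0,3]]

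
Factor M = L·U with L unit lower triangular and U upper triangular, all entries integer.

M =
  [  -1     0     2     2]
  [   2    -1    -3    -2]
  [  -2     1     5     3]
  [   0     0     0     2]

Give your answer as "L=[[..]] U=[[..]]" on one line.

L=[[1,0,0,0],[-2,1,0,0],[2,-1,1,0],[0,0,0,1]] U=[[-1,0,2,2],[0,-1,1,2],[0,0,2,1],[0,0,0,2]]

  R1 -= -2·R0 → [0,-1,1,2]
  R2 -= 2·R0 → [0,1,1,-1]
  R3 -= 0·R0 → [0,0,0,2]
  R2 -= -1·R1 → [0,0,2,1]
  R3 -= 0·R1 → [0,0,0,2]
  R3 -= 0·R2 → [0,0,0,2]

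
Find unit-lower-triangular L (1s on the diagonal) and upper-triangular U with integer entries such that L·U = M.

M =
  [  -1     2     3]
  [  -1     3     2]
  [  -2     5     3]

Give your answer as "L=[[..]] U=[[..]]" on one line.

  row1 -= 1·row0 → [0,1,-1]
  row2 -= 2·row0 → [0,1,-3]
  row2 -= 1·row1 → [0,0,-2]

L=[[1,0,0],[1,1,0],[2,1,1]] U=[[-1,2,3],[0,1,-1],[0,0,-2]]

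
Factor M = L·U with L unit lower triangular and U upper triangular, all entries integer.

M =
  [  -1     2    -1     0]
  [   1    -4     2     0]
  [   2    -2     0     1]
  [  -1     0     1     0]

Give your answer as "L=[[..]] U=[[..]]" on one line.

L=[[1,0,0,0],[-1,1,0,0],[-2,-1,1,0],[1,1,-1,1]] U=[[-1,2,-1,0],[0,-2,1,0],[0,0,-1,1],[0,0,0,1]]

  R1 -= -1·R0 → [0,-2,1,0]
  R2 -= -2·R0 → [0,2,-2,1]
  R3 -= 1·R0 → [0,-2,2,0]
  R2 -= -1·R1 → [0,0,-1,1]
  R3 -= 1·R1 → [0,0,1,0]
  R3 -= -1·R2 → [0,0,0,1]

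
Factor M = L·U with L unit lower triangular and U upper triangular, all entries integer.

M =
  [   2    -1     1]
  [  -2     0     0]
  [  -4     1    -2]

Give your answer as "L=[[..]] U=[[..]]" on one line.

L=[[1,0,0],[-1,1,0],[-2,1,1]] U=[[2,-1,1],[0,-1,1],[0,0,-1]]

  R1 -= -1·R0 → [0,-1,1]
  R2 -= -2·R0 → [0,-1,0]
  R2 -= 1·R1 → [0,0,-1]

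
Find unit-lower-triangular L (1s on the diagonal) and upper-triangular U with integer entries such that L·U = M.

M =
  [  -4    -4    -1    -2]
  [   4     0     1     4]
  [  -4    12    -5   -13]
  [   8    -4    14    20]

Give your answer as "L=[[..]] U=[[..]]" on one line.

L=[[1,0,0,0],[-1,1,0,0],[1,-4,1,0],[-2,3,-3,1]] U=[[-4,-4,-1,-2],[0,-4,0,2],[0,0,-4,-3],[0,0,0,1]]

  row1 -= -1·row0 → [0,-4,0,2]
  row2 -= 1·row0 → [0,16,-4,-11]
  row3 -= -2·row0 → [0,-12,12,16]
  row2 -= -4·row1 → [0,0,-4,-3]
  row3 -= 3·row1 → [0,0,12,10]
  row3 -= -3·row2 → [0,0,0,1]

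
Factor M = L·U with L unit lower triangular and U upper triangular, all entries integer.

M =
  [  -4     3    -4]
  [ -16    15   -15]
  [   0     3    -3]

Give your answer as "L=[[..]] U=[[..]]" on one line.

L=[[1,0,0],[4,1,0],[0,1,1]] U=[[-4,3,-4],[0,3,1],[0,0,-4]]

  r1 -= 4·r0 → [0,3,1]
  r2 -= 0·r0 → [0,3,-3]
  r2 -= 1·r1 → [0,0,-4]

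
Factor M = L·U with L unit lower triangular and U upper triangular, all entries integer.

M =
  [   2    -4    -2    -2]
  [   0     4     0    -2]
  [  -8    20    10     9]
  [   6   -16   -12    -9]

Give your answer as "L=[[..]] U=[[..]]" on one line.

L=[[1,0,0,0],[0,1,0,0],[-4,1,1,0],[3,-1,-3,1]] U=[[2,-4,-2,-2],[0,4,0,-2],[0,0,2,3],[0,0,0,4]]

  row1 -= 0·row0 → [0,4,0,-2]
  row2 -= -4·row0 → [0,4,2,1]
  row3 -= 3·row0 → [0,-4,-6,-3]
  row2 -= 1·row1 → [0,0,2,3]
  row3 -= -1·row1 → [0,0,-6,-5]
  row3 -= -3·row2 → [0,0,0,4]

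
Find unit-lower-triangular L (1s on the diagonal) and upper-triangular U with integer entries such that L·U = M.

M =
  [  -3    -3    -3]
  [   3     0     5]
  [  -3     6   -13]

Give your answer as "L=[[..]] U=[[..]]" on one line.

L=[[1,0,0],[-1,1,0],[1,-3,1]] U=[[-3,-3,-3],[0,-3,2],[0,0,-4]]

  row1 -= -1·row0 → [0,-3,2]
  row2 -= 1·row0 → [0,9,-10]
  row2 -= -3·row1 → [0,0,-4]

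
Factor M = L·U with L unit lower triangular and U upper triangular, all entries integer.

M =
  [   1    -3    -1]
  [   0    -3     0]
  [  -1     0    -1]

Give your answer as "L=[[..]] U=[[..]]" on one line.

L=[[1,0,0],[0,1,0],[-1,1,1]] U=[[1,-3,-1],[0,-3,0],[0,0,-2]]

  row1 -= 0·row0 → [0,-3,0]
  row2 -= -1·row0 → [0,-3,-2]
  row2 -= 1·row1 → [0,0,-2]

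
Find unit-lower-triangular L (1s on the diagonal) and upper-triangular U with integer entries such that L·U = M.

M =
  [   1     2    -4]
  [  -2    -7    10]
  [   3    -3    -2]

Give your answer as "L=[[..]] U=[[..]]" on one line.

L=[[1,0,0],[-2,1,0],[3,3,1]] U=[[1,2,-4],[0,-3,2],[0,0,4]]

  R1 -= -2·R0 → [0,-3,2]
  R2 -= 3·R0 → [0,-9,10]
  R2 -= 3·R1 → [0,0,4]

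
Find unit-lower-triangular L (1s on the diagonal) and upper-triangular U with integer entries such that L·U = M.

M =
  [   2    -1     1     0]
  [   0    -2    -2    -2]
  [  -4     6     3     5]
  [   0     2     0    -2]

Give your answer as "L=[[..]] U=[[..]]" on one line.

  row1 -= 0·row0 → [0,-2,-2,-2]
  row2 -= -2·row0 → [0,4,5,5]
  row3 -= 0·row0 → [0,2,0,-2]
  row2 -= -2·row1 → [0,0,1,1]
  row3 -= -1·row1 → [0,0,-2,-4]
  row3 -= -2·row2 → [0,0,0,-2]

L=[[1,0,0,0],[0,1,0,0],[-2,-2,1,0],[0,-1,-2,1]] U=[[2,-1,1,0],[0,-2,-2,-2],[0,0,1,1],[0,0,0,-2]]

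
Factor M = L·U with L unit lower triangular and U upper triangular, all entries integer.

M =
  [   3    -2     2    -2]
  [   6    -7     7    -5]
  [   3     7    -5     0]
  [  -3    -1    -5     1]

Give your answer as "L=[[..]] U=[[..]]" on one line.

L=[[1,0,0,0],[2,1,0,0],[1,-3,1,0],[-1,1,-3,1]] U=[[3,-2,2,-2],[0,-3,3,-1],[0,0,2,-1],[0,0,0,-3]]

  R1 -= 2·R0 → [0,-3,3,-1]
  R2 -= 1·R0 → [0,9,-7,2]
  R3 -= -1·R0 → [0,-3,-3,-1]
  R2 -= -3·R1 → [0,0,2,-1]
  R3 -= 1·R1 → [0,0,-6,0]
  R3 -= -3·R2 → [0,0,0,-3]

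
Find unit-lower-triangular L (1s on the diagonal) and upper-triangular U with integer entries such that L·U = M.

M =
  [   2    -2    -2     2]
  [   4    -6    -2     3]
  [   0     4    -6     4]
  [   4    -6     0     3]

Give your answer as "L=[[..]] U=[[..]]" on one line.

  row1 -= 2·row0 → [0,-2,2,-1]
  row2 -= 0·row0 → [0,4,-6,4]
  row3 -= 2·row0 → [0,-2,4,-1]
  row2 -= -2·row1 → [0,0,-2,2]
  row3 -= 1·row1 → [0,0,2,0]
  row3 -= -1·row2 → [0,0,0,2]

L=[[1,0,0,0],[2,1,0,0],[0,-2,1,0],[2,1,-1,1]] U=[[2,-2,-2,2],[0,-2,2,-1],[0,0,-2,2],[0,0,0,2]]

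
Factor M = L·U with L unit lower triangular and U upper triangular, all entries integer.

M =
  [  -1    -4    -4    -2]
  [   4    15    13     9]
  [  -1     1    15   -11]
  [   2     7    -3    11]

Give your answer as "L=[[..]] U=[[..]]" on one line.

L=[[1,0,0,0],[-4,1,0,0],[1,-5,1,0],[-2,1,-2,1]] U=[[-1,-4,-4,-2],[0,-1,-3,1],[0,0,4,-4],[0,0,0,-2]]

  R1 -= -4·R0 → [0,-1,-3,1]
  R2 -= 1·R0 → [0,5,19,-9]
  R3 -= -2·R0 → [0,-1,-11,7]
  R2 -= -5·R1 → [0,0,4,-4]
  R3 -= 1·R1 → [0,0,-8,6]
  R3 -= -2·R2 → [0,0,0,-2]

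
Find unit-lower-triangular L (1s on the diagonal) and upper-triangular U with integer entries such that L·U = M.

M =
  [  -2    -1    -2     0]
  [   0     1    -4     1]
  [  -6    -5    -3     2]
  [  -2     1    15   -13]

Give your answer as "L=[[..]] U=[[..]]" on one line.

L=[[1,0,0,0],[0,1,0,0],[3,-2,1,0],[1,2,-5,1]] U=[[-2,-1,-2,0],[0,1,-4,1],[0,0,-5,4],[0,0,0,5]]

  r1 -= 0·r0 → [0,1,-4,1]
  r2 -= 3·r0 → [0,-2,3,2]
  r3 -= 1·r0 → [0,2,17,-13]
  r2 -= -2·r1 → [0,0,-5,4]
  r3 -= 2·r1 → [0,0,25,-15]
  r3 -= -5·r2 → [0,0,0,5]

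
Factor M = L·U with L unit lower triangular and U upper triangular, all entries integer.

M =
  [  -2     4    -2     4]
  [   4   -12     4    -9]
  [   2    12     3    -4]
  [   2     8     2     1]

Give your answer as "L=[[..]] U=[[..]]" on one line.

L=[[1,0,0,0],[-2,1,0,0],[-1,-4,1,0],[-1,-3,0,1]] U=[[-2,4,-2,4],[0,-4,0,-1],[0,0,1,-4],[0,0,0,2]]

  R1 -= -2·R0 → [0,-4,0,-1]
  R2 -= -1·R0 → [0,16,1,0]
  R3 -= -1·R0 → [0,12,0,5]
  R2 -= -4·R1 → [0,0,1,-4]
  R3 -= -3·R1 → [0,0,0,2]
  R3 -= 0·R2 → [0,0,0,2]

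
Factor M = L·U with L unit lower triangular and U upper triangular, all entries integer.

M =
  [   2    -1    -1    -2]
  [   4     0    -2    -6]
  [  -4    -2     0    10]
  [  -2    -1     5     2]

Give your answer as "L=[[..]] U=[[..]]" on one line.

L=[[1,0,0,0],[2,1,0,0],[-2,-2,1,0],[-1,-1,-2,1]] U=[[2,-1,-1,-2],[0,2,0,-2],[0,0,-2,2],[0,0,0,2]]

  r1 -= 2·r0 → [0,2,0,-2]
  r2 -= -2·r0 → [0,-4,-2,6]
  r3 -= -1·r0 → [0,-2,4,0]
  r2 -= -2·r1 → [0,0,-2,2]
  r3 -= -1·r1 → [0,0,4,-2]
  r3 -= -2·r2 → [0,0,0,2]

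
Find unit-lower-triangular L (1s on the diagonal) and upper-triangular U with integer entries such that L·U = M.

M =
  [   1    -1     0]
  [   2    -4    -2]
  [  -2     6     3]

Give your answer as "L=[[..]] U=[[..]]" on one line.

  R1 -= 2·R0 → [0,-2,-2]
  R2 -= -2·R0 → [0,4,3]
  R2 -= -2·R1 → [0,0,-1]

L=[[1,0,0],[2,1,0],[-2,-2,1]] U=[[1,-1,0],[0,-2,-2],[0,0,-1]]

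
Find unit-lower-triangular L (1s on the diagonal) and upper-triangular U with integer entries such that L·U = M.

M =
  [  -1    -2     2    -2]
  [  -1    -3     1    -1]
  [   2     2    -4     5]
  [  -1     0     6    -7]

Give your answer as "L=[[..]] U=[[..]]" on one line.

  row1 -= 1·row0 → [0,-1,-1,1]
  row2 -= -2·row0 → [0,-2,0,1]
  row3 -= 1·row0 → [0,2,4,-5]
  row2 -= 2·row1 → [0,0,2,-1]
  row3 -= -2·row1 → [0,0,2,-3]
  row3 -= 1·row2 → [0,0,0,-2]

L=[[1,0,0,0],[1,1,0,0],[-2,2,1,0],[1,-2,1,1]] U=[[-1,-2,2,-2],[0,-1,-1,1],[0,0,2,-1],[0,0,0,-2]]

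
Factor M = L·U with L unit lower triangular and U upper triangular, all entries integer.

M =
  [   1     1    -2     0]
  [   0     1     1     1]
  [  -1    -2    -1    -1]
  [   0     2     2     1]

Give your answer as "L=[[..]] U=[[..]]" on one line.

  row1 -= 0·row0 → [0,1,1,1]
  row2 -= -1·row0 → [0,-1,-3,-1]
  row3 -= 0·row0 → [0,2,2,1]
  row2 -= -1·row1 → [0,0,-2,0]
  row3 -= 2·row1 → [0,0,0,-1]
  row3 -= 0·row2 → [0,0,0,-1]

L=[[1,0,0,0],[0,1,0,0],[-1,-1,1,0],[0,2,0,1]] U=[[1,1,-2,0],[0,1,1,1],[0,0,-2,0],[0,0,0,-1]]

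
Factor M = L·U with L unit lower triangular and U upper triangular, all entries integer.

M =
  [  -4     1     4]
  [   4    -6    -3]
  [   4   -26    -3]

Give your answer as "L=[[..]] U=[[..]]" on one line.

  R1 -= -1·R0 → [0,-5,1]
  R2 -= -1·R0 → [0,-25,1]
  R2 -= 5·R1 → [0,0,-4]

L=[[1,0,0],[-1,1,0],[-1,5,1]] U=[[-4,1,4],[0,-5,1],[0,0,-4]]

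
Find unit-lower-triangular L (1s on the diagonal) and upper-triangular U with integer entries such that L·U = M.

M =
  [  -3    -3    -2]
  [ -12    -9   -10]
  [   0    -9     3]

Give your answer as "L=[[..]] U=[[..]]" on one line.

  row1 -= 4·row0 → [0,3,-2]
  row2 -= 0·row0 → [0,-9,3]
  row2 -= -3·row1 → [0,0,-3]

L=[[1,0,0],[4,1,0],[0,-3,1]] U=[[-3,-3,-2],[0,3,-2],[0,0,-3]]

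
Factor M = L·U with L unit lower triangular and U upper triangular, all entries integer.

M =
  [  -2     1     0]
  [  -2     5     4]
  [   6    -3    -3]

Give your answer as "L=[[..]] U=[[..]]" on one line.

L=[[1,0,0],[1,1,0],[-3,0,1]] U=[[-2,1,0],[0,4,4],[0,0,-3]]

  r1 -= 1·r0 → [0,4,4]
  r2 -= -3·r0 → [0,0,-3]
  r2 -= 0·r1 → [0,0,-3]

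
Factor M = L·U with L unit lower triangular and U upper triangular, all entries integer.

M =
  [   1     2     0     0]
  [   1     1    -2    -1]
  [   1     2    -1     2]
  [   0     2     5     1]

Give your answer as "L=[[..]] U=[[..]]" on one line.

  row1 -= 1·row0 → [0,-1,-2,-1]
  row2 -= 1·row0 → [0,0,-1,2]
  row3 -= 0·row0 → [0,2,5,1]
  row2 -= 0·row1 → [0,0,-1,2]
  row3 -= -2·row1 → [0,0,1,-1]
  row3 -= -1·row2 → [0,0,0,1]

L=[[1,0,0,0],[1,1,0,0],[1,0,1,0],[0,-2,-1,1]] U=[[1,2,0,0],[0,-1,-2,-1],[0,0,-1,2],[0,0,0,1]]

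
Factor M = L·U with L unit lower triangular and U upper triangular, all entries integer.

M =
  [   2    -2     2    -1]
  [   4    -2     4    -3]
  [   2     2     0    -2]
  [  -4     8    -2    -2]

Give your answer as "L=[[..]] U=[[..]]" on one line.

  row1 -= 2·row0 → [0,2,0,-1]
  row2 -= 1·row0 → [0,4,-2,-1]
  row3 -= -2·row0 → [0,4,2,-4]
  row2 -= 2·row1 → [0,0,-2,1]
  row3 -= 2·row1 → [0,0,2,-2]
  row3 -= -1·row2 → [0,0,0,-1]

L=[[1,0,0,0],[2,1,0,0],[1,2,1,0],[-2,2,-1,1]] U=[[2,-2,2,-1],[0,2,0,-1],[0,0,-2,1],[0,0,0,-1]]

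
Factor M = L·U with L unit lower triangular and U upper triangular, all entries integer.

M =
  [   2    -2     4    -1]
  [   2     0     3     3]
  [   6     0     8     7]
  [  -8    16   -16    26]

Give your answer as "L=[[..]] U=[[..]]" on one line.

L=[[1,0,0,0],[1,1,0,0],[3,3,1,0],[-4,4,-4,1]] U=[[2,-2,4,-1],[0,2,-1,4],[0,0,-1,-2],[0,0,0,-2]]

  r1 -= 1·r0 → [0,2,-1,4]
  r2 -= 3·r0 → [0,6,-4,10]
  r3 -= -4·r0 → [0,8,0,22]
  r2 -= 3·r1 → [0,0,-1,-2]
  r3 -= 4·r1 → [0,0,4,6]
  r3 -= -4·r2 → [0,0,0,-2]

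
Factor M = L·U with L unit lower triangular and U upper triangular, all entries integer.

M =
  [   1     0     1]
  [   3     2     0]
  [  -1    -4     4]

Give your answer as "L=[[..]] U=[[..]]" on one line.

L=[[1,0,0],[3,1,0],[-1,-2,1]] U=[[1,0,1],[0,2,-3],[0,0,-1]]

  R1 -= 3·R0 → [0,2,-3]
  R2 -= -1·R0 → [0,-4,5]
  R2 -= -2·R1 → [0,0,-1]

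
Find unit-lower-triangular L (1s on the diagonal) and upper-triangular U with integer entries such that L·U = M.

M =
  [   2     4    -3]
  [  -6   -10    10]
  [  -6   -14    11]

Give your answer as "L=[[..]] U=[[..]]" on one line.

L=[[1,0,0],[-3,1,0],[-3,-1,1]] U=[[2,4,-3],[0,2,1],[0,0,3]]

  R1 -= -3·R0 → [0,2,1]
  R2 -= -3·R0 → [0,-2,2]
  R2 -= -1·R1 → [0,0,3]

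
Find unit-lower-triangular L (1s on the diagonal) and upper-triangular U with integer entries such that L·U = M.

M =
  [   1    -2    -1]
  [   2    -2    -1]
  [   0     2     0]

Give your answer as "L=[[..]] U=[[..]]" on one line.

  r1 -= 2·r0 → [0,2,1]
  r2 -= 0·r0 → [0,2,0]
  r2 -= 1·r1 → [0,0,-1]

L=[[1,0,0],[2,1,0],[0,1,1]] U=[[1,-2,-1],[0,2,1],[0,0,-1]]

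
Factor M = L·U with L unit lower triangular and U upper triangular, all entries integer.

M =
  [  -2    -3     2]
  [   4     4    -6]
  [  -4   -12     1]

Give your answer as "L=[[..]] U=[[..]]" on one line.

  r1 -= -2·r0 → [0,-2,-2]
  r2 -= 2·r0 → [0,-6,-3]
  r2 -= 3·r1 → [0,0,3]

L=[[1,0,0],[-2,1,0],[2,3,1]] U=[[-2,-3,2],[0,-2,-2],[0,0,3]]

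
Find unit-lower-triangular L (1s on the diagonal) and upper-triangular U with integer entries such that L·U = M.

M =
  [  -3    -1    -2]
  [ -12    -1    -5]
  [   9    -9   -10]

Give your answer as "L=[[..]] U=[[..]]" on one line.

  R1 -= 4·R0 → [0,3,3]
  R2 -= -3·R0 → [0,-12,-16]
  R2 -= -4·R1 → [0,0,-4]

L=[[1,0,0],[4,1,0],[-3,-4,1]] U=[[-3,-1,-2],[0,3,3],[0,0,-4]]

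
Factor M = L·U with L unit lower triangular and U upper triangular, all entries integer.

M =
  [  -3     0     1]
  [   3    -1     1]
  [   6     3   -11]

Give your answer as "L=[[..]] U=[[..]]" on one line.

  r1 -= -1·r0 → [0,-1,2]
  r2 -= -2·r0 → [0,3,-9]
  r2 -= -3·r1 → [0,0,-3]

L=[[1,0,0],[-1,1,0],[-2,-3,1]] U=[[-3,0,1],[0,-1,2],[0,0,-3]]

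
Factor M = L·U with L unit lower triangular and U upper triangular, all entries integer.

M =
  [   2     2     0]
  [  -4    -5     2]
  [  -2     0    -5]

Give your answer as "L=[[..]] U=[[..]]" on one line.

L=[[1,0,0],[-2,1,0],[-1,-2,1]] U=[[2,2,0],[0,-1,2],[0,0,-1]]

  r1 -= -2·r0 → [0,-1,2]
  r2 -= -1·r0 → [0,2,-5]
  r2 -= -2·r1 → [0,0,-1]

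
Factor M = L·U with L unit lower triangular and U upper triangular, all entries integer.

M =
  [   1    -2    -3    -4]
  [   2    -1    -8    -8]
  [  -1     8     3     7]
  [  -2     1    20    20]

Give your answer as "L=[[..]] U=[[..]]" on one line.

  r1 -= 2·r0 → [0,3,-2,0]
  r2 -= -1·r0 → [0,6,0,3]
  r3 -= -2·r0 → [0,-3,14,12]
  r2 -= 2·r1 → [0,0,4,3]
  r3 -= -1·r1 → [0,0,12,12]
  r3 -= 3·r2 → [0,0,0,3]

L=[[1,0,0,0],[2,1,0,0],[-1,2,1,0],[-2,-1,3,1]] U=[[1,-2,-3,-4],[0,3,-2,0],[0,0,4,3],[0,0,0,3]]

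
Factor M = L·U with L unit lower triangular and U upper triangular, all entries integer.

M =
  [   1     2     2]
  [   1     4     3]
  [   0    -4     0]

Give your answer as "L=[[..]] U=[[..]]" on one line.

  R1 -= 1·R0 → [0,2,1]
  R2 -= 0·R0 → [0,-4,0]
  R2 -= -2·R1 → [0,0,2]

L=[[1,0,0],[1,1,0],[0,-2,1]] U=[[1,2,2],[0,2,1],[0,0,2]]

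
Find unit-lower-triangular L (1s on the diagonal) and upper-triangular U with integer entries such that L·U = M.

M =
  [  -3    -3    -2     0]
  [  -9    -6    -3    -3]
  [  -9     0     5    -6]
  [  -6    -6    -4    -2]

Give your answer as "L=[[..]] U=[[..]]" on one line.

  row1 -= 3·row0 → [0,3,3,-3]
  row2 -= 3·row0 → [0,9,11,-6]
  row3 -= 2·row0 → [0,0,0,-2]
  row2 -= 3·row1 → [0,0,2,3]
  row3 -= 0·row1 → [0,0,0,-2]
  row3 -= 0·row2 → [0,0,0,-2]

L=[[1,0,0,0],[3,1,0,0],[3,3,1,0],[2,0,0,1]] U=[[-3,-3,-2,0],[0,3,3,-3],[0,0,2,3],[0,0,0,-2]]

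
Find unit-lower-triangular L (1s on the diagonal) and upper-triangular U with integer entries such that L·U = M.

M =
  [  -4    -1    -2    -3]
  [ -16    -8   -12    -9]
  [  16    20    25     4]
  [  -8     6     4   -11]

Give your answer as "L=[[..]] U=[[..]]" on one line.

  R1 -= 4·R0 → [0,-4,-4,3]
  R2 -= -4·R0 → [0,16,17,-8]
  R3 -= 2·R0 → [0,8,8,-5]
  R2 -= -4·R1 → [0,0,1,4]
  R3 -= -2·R1 → [0,0,0,1]
  R3 -= 0·R2 → [0,0,0,1]

L=[[1,0,0,0],[4,1,0,0],[-4,-4,1,0],[2,-2,0,1]] U=[[-4,-1,-2,-3],[0,-4,-4,3],[0,0,1,4],[0,0,0,1]]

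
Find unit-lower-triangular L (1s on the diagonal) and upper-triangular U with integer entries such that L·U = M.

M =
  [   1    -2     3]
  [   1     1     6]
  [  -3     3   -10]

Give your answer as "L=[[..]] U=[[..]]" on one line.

L=[[1,0,0],[1,1,0],[-3,-1,1]] U=[[1,-2,3],[0,3,3],[0,0,2]]

  row1 -= 1·row0 → [0,3,3]
  row2 -= -3·row0 → [0,-3,-1]
  row2 -= -1·row1 → [0,0,2]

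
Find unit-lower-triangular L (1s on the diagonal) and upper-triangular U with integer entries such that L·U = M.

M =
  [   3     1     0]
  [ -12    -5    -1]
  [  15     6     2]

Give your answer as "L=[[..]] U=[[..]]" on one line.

  row1 -= -4·row0 → [0,-1,-1]
  row2 -= 5·row0 → [0,1,2]
  row2 -= -1·row1 → [0,0,1]

L=[[1,0,0],[-4,1,0],[5,-1,1]] U=[[3,1,0],[0,-1,-1],[0,0,1]]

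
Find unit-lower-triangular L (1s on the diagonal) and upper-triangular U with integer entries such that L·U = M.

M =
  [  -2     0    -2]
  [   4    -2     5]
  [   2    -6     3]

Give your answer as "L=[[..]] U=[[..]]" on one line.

L=[[1,0,0],[-2,1,0],[-1,3,1]] U=[[-2,0,-2],[0,-2,1],[0,0,-2]]

  R1 -= -2·R0 → [0,-2,1]
  R2 -= -1·R0 → [0,-6,1]
  R2 -= 3·R1 → [0,0,-2]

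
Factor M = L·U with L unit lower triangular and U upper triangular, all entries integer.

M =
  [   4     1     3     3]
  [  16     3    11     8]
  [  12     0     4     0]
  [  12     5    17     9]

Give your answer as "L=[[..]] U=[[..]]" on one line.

  R1 -= 4·R0 → [0,-1,-1,-4]
  R2 -= 3·R0 → [0,-3,-5,-9]
  R3 -= 3·R0 → [0,2,8,0]
  R2 -= 3·R1 → [0,0,-2,3]
  R3 -= -2·R1 → [0,0,6,-8]
  R3 -= -3·R2 → [0,0,0,1]

L=[[1,0,0,0],[4,1,0,0],[3,3,1,0],[3,-2,-3,1]] U=[[4,1,3,3],[0,-1,-1,-4],[0,0,-2,3],[0,0,0,1]]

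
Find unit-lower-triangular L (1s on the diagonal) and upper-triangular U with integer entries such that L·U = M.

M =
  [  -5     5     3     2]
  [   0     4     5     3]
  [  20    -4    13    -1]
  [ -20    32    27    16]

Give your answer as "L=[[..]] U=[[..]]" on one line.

  r1 -= 0·r0 → [0,4,5,3]
  r2 -= -4·r0 → [0,16,25,7]
  r3 -= 4·r0 → [0,12,15,8]
  r2 -= 4·r1 → [0,0,5,-5]
  r3 -= 3·r1 → [0,0,0,-1]
  r3 -= 0·r2 → [0,0,0,-1]

L=[[1,0,0,0],[0,1,0,0],[-4,4,1,0],[4,3,0,1]] U=[[-5,5,3,2],[0,4,5,3],[0,0,5,-5],[0,0,0,-1]]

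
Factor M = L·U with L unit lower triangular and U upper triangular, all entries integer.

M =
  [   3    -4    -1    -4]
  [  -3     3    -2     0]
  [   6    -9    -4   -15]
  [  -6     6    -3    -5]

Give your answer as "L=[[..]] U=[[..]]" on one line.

  R1 -= -1·R0 → [0,-1,-3,-4]
  R2 -= 2·R0 → [0,-1,-2,-7]
  R3 -= -2·R0 → [0,-2,-5,-13]
  R2 -= 1·R1 → [0,0,1,-3]
  R3 -= 2·R1 → [0,0,1,-5]
  R3 -= 1·R2 → [0,0,0,-2]

L=[[1,0,0,0],[-1,1,0,0],[2,1,1,0],[-2,2,1,1]] U=[[3,-4,-1,-4],[0,-1,-3,-4],[0,0,1,-3],[0,0,0,-2]]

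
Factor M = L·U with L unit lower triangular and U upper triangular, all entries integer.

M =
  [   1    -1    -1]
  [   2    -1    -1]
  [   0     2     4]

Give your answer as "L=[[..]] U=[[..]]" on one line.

L=[[1,0,0],[2,1,0],[0,2,1]] U=[[1,-1,-1],[0,1,1],[0,0,2]]

  R1 -= 2·R0 → [0,1,1]
  R2 -= 0·R0 → [0,2,4]
  R2 -= 2·R1 → [0,0,2]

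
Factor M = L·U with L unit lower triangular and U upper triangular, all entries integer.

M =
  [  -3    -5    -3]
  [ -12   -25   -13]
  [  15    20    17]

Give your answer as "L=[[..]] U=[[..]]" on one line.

L=[[1,0,0],[4,1,0],[-5,1,1]] U=[[-3,-5,-3],[0,-5,-1],[0,0,3]]

  row1 -= 4·row0 → [0,-5,-1]
  row2 -= -5·row0 → [0,-5,2]
  row2 -= 1·row1 → [0,0,3]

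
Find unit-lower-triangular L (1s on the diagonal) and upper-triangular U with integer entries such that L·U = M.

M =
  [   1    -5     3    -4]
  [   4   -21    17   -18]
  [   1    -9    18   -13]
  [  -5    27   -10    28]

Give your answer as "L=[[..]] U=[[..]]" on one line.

L=[[1,0,0,0],[4,1,0,0],[1,4,1,0],[-5,-2,-3,1]] U=[[1,-5,3,-4],[0,-1,5,-2],[0,0,-5,-1],[0,0,0,1]]

  row1 -= 4·row0 → [0,-1,5,-2]
  row2 -= 1·row0 → [0,-4,15,-9]
  row3 -= -5·row0 → [0,2,5,8]
  row2 -= 4·row1 → [0,0,-5,-1]
  row3 -= -2·row1 → [0,0,15,4]
  row3 -= -3·row2 → [0,0,0,1]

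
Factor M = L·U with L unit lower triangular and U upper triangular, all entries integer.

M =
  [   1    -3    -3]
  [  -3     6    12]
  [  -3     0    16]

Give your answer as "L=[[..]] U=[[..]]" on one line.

  r1 -= -3·r0 → [0,-3,3]
  r2 -= -3·r0 → [0,-9,7]
  r2 -= 3·r1 → [0,0,-2]

L=[[1,0,0],[-3,1,0],[-3,3,1]] U=[[1,-3,-3],[0,-3,3],[0,0,-2]]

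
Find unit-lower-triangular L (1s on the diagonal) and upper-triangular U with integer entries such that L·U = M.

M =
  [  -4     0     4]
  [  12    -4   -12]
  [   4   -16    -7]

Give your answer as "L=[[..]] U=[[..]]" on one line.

L=[[1,0,0],[-3,1,0],[-1,4,1]] U=[[-4,0,4],[0,-4,0],[0,0,-3]]

  r1 -= -3·r0 → [0,-4,0]
  r2 -= -1·r0 → [0,-16,-3]
  r2 -= 4·r1 → [0,0,-3]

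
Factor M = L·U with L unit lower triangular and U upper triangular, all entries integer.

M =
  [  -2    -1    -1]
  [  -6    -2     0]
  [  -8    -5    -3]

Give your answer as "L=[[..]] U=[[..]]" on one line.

  row1 -= 3·row0 → [0,1,3]
  row2 -= 4·row0 → [0,-1,1]
  row2 -= -1·row1 → [0,0,4]

L=[[1,0,0],[3,1,0],[4,-1,1]] U=[[-2,-1,-1],[0,1,3],[0,0,4]]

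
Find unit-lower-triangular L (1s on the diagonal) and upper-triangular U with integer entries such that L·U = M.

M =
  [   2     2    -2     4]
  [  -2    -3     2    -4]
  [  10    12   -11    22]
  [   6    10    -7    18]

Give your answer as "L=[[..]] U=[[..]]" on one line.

  R1 -= -1·R0 → [0,-1,0,0]
  R2 -= 5·R0 → [0,2,-1,2]
  R3 -= 3·R0 → [0,4,-1,6]
  R2 -= -2·R1 → [0,0,-1,2]
  R3 -= -4·R1 → [0,0,-1,6]
  R3 -= 1·R2 → [0,0,0,4]

L=[[1,0,0,0],[-1,1,0,0],[5,-2,1,0],[3,-4,1,1]] U=[[2,2,-2,4],[0,-1,0,0],[0,0,-1,2],[0,0,0,4]]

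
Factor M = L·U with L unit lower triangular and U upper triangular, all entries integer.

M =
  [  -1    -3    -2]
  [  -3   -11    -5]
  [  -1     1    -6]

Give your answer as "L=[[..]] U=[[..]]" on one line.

L=[[1,0,0],[3,1,0],[1,-2,1]] U=[[-1,-3,-2],[0,-2,1],[0,0,-2]]

  R1 -= 3·R0 → [0,-2,1]
  R2 -= 1·R0 → [0,4,-4]
  R2 -= -2·R1 → [0,0,-2]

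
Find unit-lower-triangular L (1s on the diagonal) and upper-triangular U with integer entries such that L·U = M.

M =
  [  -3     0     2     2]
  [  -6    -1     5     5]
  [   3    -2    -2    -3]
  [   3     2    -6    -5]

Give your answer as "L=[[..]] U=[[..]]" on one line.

  row1 -= 2·row0 → [0,-1,1,1]
  row2 -= -1·row0 → [0,-2,0,-1]
  row3 -= -1·row0 → [0,2,-4,-3]
  row2 -= 2·row1 → [0,0,-2,-3]
  row3 -= -2·row1 → [0,0,-2,-1]
  row3 -= 1·row2 → [0,0,0,2]

L=[[1,0,0,0],[2,1,0,0],[-1,2,1,0],[-1,-2,1,1]] U=[[-3,0,2,2],[0,-1,1,1],[0,0,-2,-3],[0,0,0,2]]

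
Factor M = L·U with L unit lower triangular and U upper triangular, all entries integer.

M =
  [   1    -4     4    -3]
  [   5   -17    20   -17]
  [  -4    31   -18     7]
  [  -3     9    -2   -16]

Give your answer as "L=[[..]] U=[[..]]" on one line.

L=[[1,0,0,0],[5,1,0,0],[-4,5,1,0],[-3,-1,-5,1]] U=[[1,-4,4,-3],[0,3,0,-2],[0,0,-2,5],[0,0,0,-2]]

  row1 -= 5·row0 → [0,3,0,-2]
  row2 -= -4·row0 → [0,15,-2,-5]
  row3 -= -3·row0 → [0,-3,10,-25]
  row2 -= 5·row1 → [0,0,-2,5]
  row3 -= -1·row1 → [0,0,10,-27]
  row3 -= -5·row2 → [0,0,0,-2]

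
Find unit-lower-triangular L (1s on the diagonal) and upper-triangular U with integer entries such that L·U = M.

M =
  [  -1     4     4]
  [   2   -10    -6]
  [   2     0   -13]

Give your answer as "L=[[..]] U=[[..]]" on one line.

L=[[1,0,0],[-2,1,0],[-2,-4,1]] U=[[-1,4,4],[0,-2,2],[0,0,3]]

  r1 -= -2·r0 → [0,-2,2]
  r2 -= -2·r0 → [0,8,-5]
  r2 -= -4·r1 → [0,0,3]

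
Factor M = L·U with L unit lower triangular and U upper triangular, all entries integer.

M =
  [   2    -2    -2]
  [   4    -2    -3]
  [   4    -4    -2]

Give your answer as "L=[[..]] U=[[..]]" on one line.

  row1 -= 2·row0 → [0,2,1]
  row2 -= 2·row0 → [0,0,2]
  row2 -= 0·row1 → [0,0,2]

L=[[1,0,0],[2,1,0],[2,0,1]] U=[[2,-2,-2],[0,2,1],[0,0,2]]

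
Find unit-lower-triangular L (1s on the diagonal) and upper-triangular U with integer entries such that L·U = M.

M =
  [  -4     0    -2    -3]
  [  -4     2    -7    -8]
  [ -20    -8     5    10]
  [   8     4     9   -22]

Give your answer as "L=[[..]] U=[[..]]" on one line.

L=[[1,0,0,0],[1,1,0,0],[5,-4,1,0],[-2,2,-3,1]] U=[[-4,0,-2,-3],[0,2,-5,-5],[0,0,-5,5],[0,0,0,-3]]

  row1 -= 1·row0 → [0,2,-5,-5]
  row2 -= 5·row0 → [0,-8,15,25]
  row3 -= -2·row0 → [0,4,5,-28]
  row2 -= -4·row1 → [0,0,-5,5]
  row3 -= 2·row1 → [0,0,15,-18]
  row3 -= -3·row2 → [0,0,0,-3]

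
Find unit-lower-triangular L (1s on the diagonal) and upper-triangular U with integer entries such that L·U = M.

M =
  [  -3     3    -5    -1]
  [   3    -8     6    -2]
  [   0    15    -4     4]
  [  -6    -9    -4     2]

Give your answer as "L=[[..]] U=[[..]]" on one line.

  r1 -= -1·r0 → [0,-5,1,-3]
  r2 -= 0·r0 → [0,15,-4,4]
  r3 -= 2·r0 → [0,-15,6,4]
  r2 -= -3·r1 → [0,0,-1,-5]
  r3 -= 3·r1 → [0,0,3,13]
  r3 -= -3·r2 → [0,0,0,-2]

L=[[1,0,0,0],[-1,1,0,0],[0,-3,1,0],[2,3,-3,1]] U=[[-3,3,-5,-1],[0,-5,1,-3],[0,0,-1,-5],[0,0,0,-2]]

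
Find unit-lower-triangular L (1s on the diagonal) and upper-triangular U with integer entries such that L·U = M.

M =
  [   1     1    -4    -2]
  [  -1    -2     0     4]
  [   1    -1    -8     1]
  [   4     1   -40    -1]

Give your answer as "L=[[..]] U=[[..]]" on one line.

L=[[1,0,0,0],[-1,1,0,0],[1,2,1,0],[4,3,-3,1]] U=[[1,1,-4,-2],[0,-1,-4,2],[0,0,4,-1],[0,0,0,-2]]

  R1 -= -1·R0 → [0,-1,-4,2]
  R2 -= 1·R0 → [0,-2,-4,3]
  R3 -= 4·R0 → [0,-3,-24,7]
  R2 -= 2·R1 → [0,0,4,-1]
  R3 -= 3·R1 → [0,0,-12,1]
  R3 -= -3·R2 → [0,0,0,-2]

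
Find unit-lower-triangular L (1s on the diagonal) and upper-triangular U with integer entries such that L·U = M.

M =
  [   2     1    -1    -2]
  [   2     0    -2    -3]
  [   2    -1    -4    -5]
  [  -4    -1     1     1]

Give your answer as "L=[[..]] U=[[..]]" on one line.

L=[[1,0,0,0],[1,1,0,0],[1,2,1,0],[-2,-1,2,1]] U=[[2,1,-1,-2],[0,-1,-1,-1],[0,0,-1,-1],[0,0,0,-2]]

  r1 -= 1·r0 → [0,-1,-1,-1]
  r2 -= 1·r0 → [0,-2,-3,-3]
  r3 -= -2·r0 → [0,1,-1,-3]
  r2 -= 2·r1 → [0,0,-1,-1]
  r3 -= -1·r1 → [0,0,-2,-4]
  r3 -= 2·r2 → [0,0,0,-2]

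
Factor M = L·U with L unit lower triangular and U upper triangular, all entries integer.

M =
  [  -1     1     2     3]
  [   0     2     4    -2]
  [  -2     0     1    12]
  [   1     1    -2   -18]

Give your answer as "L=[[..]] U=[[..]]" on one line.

  r1 -= 0·r0 → [0,2,4,-2]
  r2 -= 2·r0 → [0,-2,-3,6]
  r3 -= -1·r0 → [0,2,0,-15]
  r2 -= -1·r1 → [0,0,1,4]
  r3 -= 1·r1 → [0,0,-4,-13]
  r3 -= -4·r2 → [0,0,0,3]

L=[[1,0,0,0],[0,1,0,0],[2,-1,1,0],[-1,1,-4,1]] U=[[-1,1,2,3],[0,2,4,-2],[0,0,1,4],[0,0,0,3]]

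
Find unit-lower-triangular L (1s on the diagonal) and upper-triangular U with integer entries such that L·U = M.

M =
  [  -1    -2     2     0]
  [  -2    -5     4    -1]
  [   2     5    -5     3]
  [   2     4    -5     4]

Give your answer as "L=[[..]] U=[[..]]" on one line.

  R1 -= 2·R0 → [0,-1,0,-1]
  R2 -= -2·R0 → [0,1,-1,3]
  R3 -= -2·R0 → [0,0,-1,4]
  R2 -= -1·R1 → [0,0,-1,2]
  R3 -= 0·R1 → [0,0,-1,4]
  R3 -= 1·R2 → [0,0,0,2]

L=[[1,0,0,0],[2,1,0,0],[-2,-1,1,0],[-2,0,1,1]] U=[[-1,-2,2,0],[0,-1,0,-1],[0,0,-1,2],[0,0,0,2]]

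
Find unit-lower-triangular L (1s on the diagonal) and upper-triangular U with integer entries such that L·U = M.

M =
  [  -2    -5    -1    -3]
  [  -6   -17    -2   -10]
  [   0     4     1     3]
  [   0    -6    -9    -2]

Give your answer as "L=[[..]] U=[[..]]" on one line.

L=[[1,0,0,0],[3,1,0,0],[0,-2,1,0],[0,3,-4,1]] U=[[-2,-5,-1,-3],[0,-2,1,-1],[0,0,3,1],[0,0,0,5]]

  R1 -= 3·R0 → [0,-2,1,-1]
  R2 -= 0·R0 → [0,4,1,3]
  R3 -= 0·R0 → [0,-6,-9,-2]
  R2 -= -2·R1 → [0,0,3,1]
  R3 -= 3·R1 → [0,0,-12,1]
  R3 -= -4·R2 → [0,0,0,5]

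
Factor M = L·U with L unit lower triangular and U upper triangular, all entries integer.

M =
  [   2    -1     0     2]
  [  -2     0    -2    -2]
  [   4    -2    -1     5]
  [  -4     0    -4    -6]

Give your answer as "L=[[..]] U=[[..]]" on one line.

  R1 -= -1·R0 → [0,-1,-2,0]
  R2 -= 2·R0 → [0,0,-1,1]
  R3 -= -2·R0 → [0,-2,-4,-2]
  R2 -= 0·R1 → [0,0,-1,1]
  R3 -= 2·R1 → [0,0,0,-2]
  R3 -= 0·R2 → [0,0,0,-2]

L=[[1,0,0,0],[-1,1,0,0],[2,0,1,0],[-2,2,0,1]] U=[[2,-1,0,2],[0,-1,-2,0],[0,0,-1,1],[0,0,0,-2]]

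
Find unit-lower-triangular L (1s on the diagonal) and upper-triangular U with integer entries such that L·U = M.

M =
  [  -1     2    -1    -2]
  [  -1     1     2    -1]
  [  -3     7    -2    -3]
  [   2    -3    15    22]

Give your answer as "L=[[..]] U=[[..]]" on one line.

  row1 -= 1·row0 → [0,-1,3,1]
  row2 -= 3·row0 → [0,1,1,3]
  row3 -= -2·row0 → [0,1,13,18]
  row2 -= -1·row1 → [0,0,4,4]
  row3 -= -1·row1 → [0,0,16,19]
  row3 -= 4·row2 → [0,0,0,3]

L=[[1,0,0,0],[1,1,0,0],[3,-1,1,0],[-2,-1,4,1]] U=[[-1,2,-1,-2],[0,-1,3,1],[0,0,4,4],[0,0,0,3]]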